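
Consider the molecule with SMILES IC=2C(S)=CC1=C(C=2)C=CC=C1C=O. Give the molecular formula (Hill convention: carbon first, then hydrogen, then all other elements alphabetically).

C11H7IOS

Walk through each heavy atom and fill implicit hydrogens from standard valence (C 4, N 3, O 2, S 2, halogen 1):
  atom 1: I (halogen, monovalent) → 0 H
  atom 2: C, bond orders sum to 4 (valence 4) → 0 H
  atom 3: C, bond orders sum to 4 (valence 4) → 0 H
  atom 4: S, bond orders sum to 1 (valence 2) → 1 H
  atom 5: C, bond orders sum to 3 (valence 4) → 1 H
  atom 6: C, bond orders sum to 4 (valence 4) → 0 H
  atom 7: C, bond orders sum to 4 (valence 4) → 0 H
  atom 8: C, bond orders sum to 3 (valence 4) → 1 H
  atom 9: C, bond orders sum to 3 (valence 4) → 1 H
  atom 10: C, bond orders sum to 3 (valence 4) → 1 H
  atom 11: C, bond orders sum to 3 (valence 4) → 1 H
  atom 12: C, bond orders sum to 4 (valence 4) → 0 H
  atom 13: C, bond orders sum to 3 (valence 4) → 1 H
  atom 14: O, bond orders sum to 2 (valence 2) → 0 H
Totals → C:11, H:7, I:1, O:1, S:1.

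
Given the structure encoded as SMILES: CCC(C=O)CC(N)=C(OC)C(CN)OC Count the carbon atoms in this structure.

11

Count every carbon token in the SMILES (each C, including those in ring-closure positions and inside branches).
Carbon count: 11.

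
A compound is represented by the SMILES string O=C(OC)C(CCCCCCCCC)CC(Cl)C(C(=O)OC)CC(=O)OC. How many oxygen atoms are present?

Scan the SMILES for O atoms (remember two-letter symbols like Cl and Br are single atoms).
Oxygen count: 6.

6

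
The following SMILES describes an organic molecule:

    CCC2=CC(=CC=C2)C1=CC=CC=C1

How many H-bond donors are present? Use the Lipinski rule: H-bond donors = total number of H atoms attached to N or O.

0

Donors: find every N or O and count the H atoms it carries.
  (no N or O atoms present)
Lipinski HBD = 0.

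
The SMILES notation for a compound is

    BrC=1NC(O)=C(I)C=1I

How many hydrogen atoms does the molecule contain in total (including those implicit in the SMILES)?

2

Walk through each heavy atom and fill implicit hydrogens from standard valence (C 4, N 3, O 2, S 2, halogen 1):
  atom 1: Br (halogen, monovalent) → 0 H
  atom 2: C, bond orders sum to 4 (valence 4) → 0 H
  atom 3: N, bond orders sum to 2 (valence 3) → 1 H
  atom 4: C, bond orders sum to 4 (valence 4) → 0 H
  atom 5: O, bond orders sum to 1 (valence 2) → 1 H
  atom 6: C, bond orders sum to 4 (valence 4) → 0 H
  atom 7: I (halogen, monovalent) → 0 H
  atom 8: C, bond orders sum to 4 (valence 4) → 0 H
  atom 9: I (halogen, monovalent) → 0 H
Total hydrogens: 2.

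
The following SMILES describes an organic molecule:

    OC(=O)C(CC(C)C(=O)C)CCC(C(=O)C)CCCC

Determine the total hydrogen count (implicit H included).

Walk through each heavy atom and fill implicit hydrogens from standard valence (C 4, N 3, O 2, S 2, halogen 1):
  atom 1: O, bond orders sum to 1 (valence 2) → 1 H
  atom 2: C, bond orders sum to 4 (valence 4) → 0 H
  atom 3: O, bond orders sum to 2 (valence 2) → 0 H
  atom 4: C, bond orders sum to 3 (valence 4) → 1 H
  atom 5: C, bond orders sum to 2 (valence 4) → 2 H
  atom 6: C, bond orders sum to 3 (valence 4) → 1 H
  atom 7: C, bond orders sum to 1 (valence 4) → 3 H
  atom 8: C, bond orders sum to 4 (valence 4) → 0 H
  atom 9: O, bond orders sum to 2 (valence 2) → 0 H
  atom 10: C, bond orders sum to 1 (valence 4) → 3 H
  atom 11: C, bond orders sum to 2 (valence 4) → 2 H
  atom 12: C, bond orders sum to 2 (valence 4) → 2 H
  atom 13: C, bond orders sum to 3 (valence 4) → 1 H
  atom 14: C, bond orders sum to 4 (valence 4) → 0 H
  atom 15: O, bond orders sum to 2 (valence 2) → 0 H
  atom 16: C, bond orders sum to 1 (valence 4) → 3 H
  atom 17: C, bond orders sum to 2 (valence 4) → 2 H
  atom 18: C, bond orders sum to 2 (valence 4) → 2 H
  atom 19: C, bond orders sum to 2 (valence 4) → 2 H
  atom 20: C, bond orders sum to 1 (valence 4) → 3 H
Total hydrogens: 28.

28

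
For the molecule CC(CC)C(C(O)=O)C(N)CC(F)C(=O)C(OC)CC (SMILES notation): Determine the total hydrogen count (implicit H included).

26

Walk through each heavy atom and fill implicit hydrogens from standard valence (C 4, N 3, O 2, S 2, halogen 1):
  atom 1: C, bond orders sum to 1 (valence 4) → 3 H
  atom 2: C, bond orders sum to 3 (valence 4) → 1 H
  atom 3: C, bond orders sum to 2 (valence 4) → 2 H
  atom 4: C, bond orders sum to 1 (valence 4) → 3 H
  atom 5: C, bond orders sum to 3 (valence 4) → 1 H
  atom 6: C, bond orders sum to 4 (valence 4) → 0 H
  atom 7: O, bond orders sum to 1 (valence 2) → 1 H
  atom 8: O, bond orders sum to 2 (valence 2) → 0 H
  atom 9: C, bond orders sum to 3 (valence 4) → 1 H
  atom 10: N, bond orders sum to 1 (valence 3) → 2 H
  atom 11: C, bond orders sum to 2 (valence 4) → 2 H
  atom 12: C, bond orders sum to 3 (valence 4) → 1 H
  atom 13: F (halogen, monovalent) → 0 H
  atom 14: C, bond orders sum to 4 (valence 4) → 0 H
  atom 15: O, bond orders sum to 2 (valence 2) → 0 H
  atom 16: C, bond orders sum to 3 (valence 4) → 1 H
  atom 17: O, bond orders sum to 2 (valence 2) → 0 H
  atom 18: C, bond orders sum to 1 (valence 4) → 3 H
  atom 19: C, bond orders sum to 2 (valence 4) → 2 H
  atom 20: C, bond orders sum to 1 (valence 4) → 3 H
Total hydrogens: 26.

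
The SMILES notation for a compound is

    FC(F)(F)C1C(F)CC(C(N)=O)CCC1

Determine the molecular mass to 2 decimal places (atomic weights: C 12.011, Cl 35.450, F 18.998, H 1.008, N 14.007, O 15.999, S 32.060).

First, the molecular formula is C9H13F4NO (counting implicit H from valence).
  C: 9 × 12.011 = 108.099
  F: 4 × 18.998 = 75.992
  H: 13 × 1.008 = 13.104
  N: 1 × 14.007 = 14.007
  O: 1 × 15.999 = 15.999
Sum: 9×12.011 + 4×18.998 + 13×1.008 + 1×14.007 + 1×15.999 = 227.201 → 227.20 g/mol.

227.20 g/mol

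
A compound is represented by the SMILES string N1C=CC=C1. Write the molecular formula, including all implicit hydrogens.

C4H5N

Walk through each heavy atom and fill implicit hydrogens from standard valence (C 4, N 3, O 2, S 2, halogen 1):
  atom 1: N, bond orders sum to 2 (valence 3) → 1 H
  atom 2: C, bond orders sum to 3 (valence 4) → 1 H
  atom 3: C, bond orders sum to 3 (valence 4) → 1 H
  atom 4: C, bond orders sum to 3 (valence 4) → 1 H
  atom 5: C, bond orders sum to 3 (valence 4) → 1 H
Totals → C:4, H:5, N:1.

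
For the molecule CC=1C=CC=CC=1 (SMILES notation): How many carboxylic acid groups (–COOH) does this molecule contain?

0

Scan the SMILES for the carboxylic acid motif — none present.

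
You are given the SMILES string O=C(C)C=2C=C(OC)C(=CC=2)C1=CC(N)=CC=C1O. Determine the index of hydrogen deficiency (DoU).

9

Molecular formula: C15H15NO3.
DoU = (2C + 2 + N − H − X) / 2, where X is the halogen count and O/S are ignored.
    = (2·15 + 2 + 1 − 15 − 0) / 2 = 18 / 2 = 9.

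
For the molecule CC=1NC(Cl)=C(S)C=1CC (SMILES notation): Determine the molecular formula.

Walk through each heavy atom and fill implicit hydrogens from standard valence (C 4, N 3, O 2, S 2, halogen 1):
  atom 1: C, bond orders sum to 1 (valence 4) → 3 H
  atom 2: C, bond orders sum to 4 (valence 4) → 0 H
  atom 3: N, bond orders sum to 2 (valence 3) → 1 H
  atom 4: C, bond orders sum to 4 (valence 4) → 0 H
  atom 5: Cl (halogen, monovalent) → 0 H
  atom 6: C, bond orders sum to 4 (valence 4) → 0 H
  atom 7: S, bond orders sum to 1 (valence 2) → 1 H
  atom 8: C, bond orders sum to 4 (valence 4) → 0 H
  atom 9: C, bond orders sum to 2 (valence 4) → 2 H
  atom 10: C, bond orders sum to 1 (valence 4) → 3 H
Totals → C:7, H:10, Cl:1, N:1, S:1.

C7H10ClNS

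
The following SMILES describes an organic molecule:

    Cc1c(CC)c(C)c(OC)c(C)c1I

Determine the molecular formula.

C12H17IO

Walk through each heavy atom and fill implicit hydrogens from standard valence (C 4, N 3, O 2, S 2, halogen 1); for lowercase aromatic atoms, an aromatic c carries 1 H when it has two neighbours and 0 H with three, and aromatic n carries 0 H:
  atom 1: C, bond orders sum to 1 (valence 4) → 3 H
  atom 2: aromatic c, 3 neighbours → 0 H
  atom 3: aromatic c, 3 neighbours → 0 H
  atom 4: C, bond orders sum to 2 (valence 4) → 2 H
  atom 5: C, bond orders sum to 1 (valence 4) → 3 H
  atom 6: aromatic c, 3 neighbours → 0 H
  atom 7: C, bond orders sum to 1 (valence 4) → 3 H
  atom 8: aromatic c, 3 neighbours → 0 H
  atom 9: O, bond orders sum to 2 (valence 2) → 0 H
  atom 10: C, bond orders sum to 1 (valence 4) → 3 H
  atom 11: aromatic c, 3 neighbours → 0 H
  atom 12: C, bond orders sum to 1 (valence 4) → 3 H
  atom 13: aromatic c, 3 neighbours → 0 H
  atom 14: I (halogen, monovalent) → 0 H
Totals → C:12, H:17, I:1, O:1.
In Hill order: C12H17IO.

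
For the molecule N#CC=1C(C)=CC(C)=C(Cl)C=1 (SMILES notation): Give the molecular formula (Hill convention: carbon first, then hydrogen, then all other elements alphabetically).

C9H8ClN

Walk through each heavy atom and fill implicit hydrogens from standard valence (C 4, N 3, O 2, S 2, halogen 1):
  atom 1: N, bond orders sum to 3 (valence 3) → 0 H
  atom 2: C, bond orders sum to 4 (valence 4) → 0 H
  atom 3: C, bond orders sum to 4 (valence 4) → 0 H
  atom 4: C, bond orders sum to 4 (valence 4) → 0 H
  atom 5: C, bond orders sum to 1 (valence 4) → 3 H
  atom 6: C, bond orders sum to 3 (valence 4) → 1 H
  atom 7: C, bond orders sum to 4 (valence 4) → 0 H
  atom 8: C, bond orders sum to 1 (valence 4) → 3 H
  atom 9: C, bond orders sum to 4 (valence 4) → 0 H
  atom 10: Cl (halogen, monovalent) → 0 H
  atom 11: C, bond orders sum to 3 (valence 4) → 1 H
Totals → C:9, H:8, Cl:1, N:1.
In Hill order: C9H8ClN.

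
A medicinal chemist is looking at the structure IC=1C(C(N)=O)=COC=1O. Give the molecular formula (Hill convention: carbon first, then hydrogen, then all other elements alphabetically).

Walk through each heavy atom and fill implicit hydrogens from standard valence (C 4, N 3, O 2, S 2, halogen 1):
  atom 1: I (halogen, monovalent) → 0 H
  atom 2: C, bond orders sum to 4 (valence 4) → 0 H
  atom 3: C, bond orders sum to 4 (valence 4) → 0 H
  atom 4: C, bond orders sum to 4 (valence 4) → 0 H
  atom 5: N, bond orders sum to 1 (valence 3) → 2 H
  atom 6: O, bond orders sum to 2 (valence 2) → 0 H
  atom 7: C, bond orders sum to 3 (valence 4) → 1 H
  atom 8: O, bond orders sum to 2 (valence 2) → 0 H
  atom 9: C, bond orders sum to 4 (valence 4) → 0 H
  atom 10: O, bond orders sum to 1 (valence 2) → 1 H
Totals → C:5, H:4, I:1, N:1, O:3.
In Hill order: C5H4INO3.

C5H4INO3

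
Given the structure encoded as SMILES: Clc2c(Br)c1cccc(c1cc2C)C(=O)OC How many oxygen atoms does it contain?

2

Scan the SMILES for O atoms (remember two-letter symbols like Cl and Br are single atoms).
Oxygen count: 2.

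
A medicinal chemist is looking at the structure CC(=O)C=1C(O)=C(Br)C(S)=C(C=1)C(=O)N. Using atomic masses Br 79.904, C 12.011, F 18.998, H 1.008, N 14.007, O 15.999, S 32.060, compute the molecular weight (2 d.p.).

First, the molecular formula is C9H8BrNO3S (counting implicit H from valence).
  Br: 1 × 79.904 = 79.904
  C: 9 × 12.011 = 108.099
  H: 8 × 1.008 = 8.064
  N: 1 × 14.007 = 14.007
  O: 3 × 15.999 = 47.997
  S: 1 × 32.060 = 32.060
Sum: 1×79.904 + 9×12.011 + 8×1.008 + 1×14.007 + 3×15.999 + 1×32.060 = 290.131 → 290.13 g/mol.

290.13 g/mol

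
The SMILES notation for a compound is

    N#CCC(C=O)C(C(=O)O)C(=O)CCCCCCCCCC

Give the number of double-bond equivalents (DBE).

Molecular formula: C17H27NO4.
DoU = (2C + 2 + N − H − X) / 2, where X is the halogen count and O/S are ignored.
    = (2·17 + 2 + 1 − 27 − 0) / 2 = 10 / 2 = 5.

5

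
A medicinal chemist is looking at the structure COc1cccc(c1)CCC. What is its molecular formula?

C10H14O

Walk through each heavy atom and fill implicit hydrogens from standard valence (C 4, N 3, O 2, S 2, halogen 1); for lowercase aromatic atoms, an aromatic c carries 1 H when it has two neighbours and 0 H with three, and aromatic n carries 0 H:
  atom 1: C, bond orders sum to 1 (valence 4) → 3 H
  atom 2: O, bond orders sum to 2 (valence 2) → 0 H
  atom 3: aromatic c, 3 neighbours → 0 H
  atom 4: aromatic c, 2 neighbours → 1 H
  atom 5: aromatic c, 2 neighbours → 1 H
  atom 6: aromatic c, 2 neighbours → 1 H
  atom 7: aromatic c, 3 neighbours → 0 H
  atom 8: aromatic c, 2 neighbours → 1 H
  atom 9: C, bond orders sum to 2 (valence 4) → 2 H
  atom 10: C, bond orders sum to 2 (valence 4) → 2 H
  atom 11: C, bond orders sum to 1 (valence 4) → 3 H
Totals → C:10, H:14, O:1.
In Hill order: C10H14O.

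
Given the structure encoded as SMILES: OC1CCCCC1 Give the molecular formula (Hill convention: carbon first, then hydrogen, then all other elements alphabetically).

Walk through each heavy atom and fill implicit hydrogens from standard valence (C 4, N 3, O 2, S 2, halogen 1):
  atom 1: O, bond orders sum to 1 (valence 2) → 1 H
  atom 2: C, bond orders sum to 3 (valence 4) → 1 H
  atom 3: C, bond orders sum to 2 (valence 4) → 2 H
  atom 4: C, bond orders sum to 2 (valence 4) → 2 H
  atom 5: C, bond orders sum to 2 (valence 4) → 2 H
  atom 6: C, bond orders sum to 2 (valence 4) → 2 H
  atom 7: C, bond orders sum to 2 (valence 4) → 2 H
Totals → C:6, H:12, O:1.

C6H12O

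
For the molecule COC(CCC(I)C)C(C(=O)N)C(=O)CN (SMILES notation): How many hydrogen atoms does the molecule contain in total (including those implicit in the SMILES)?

Walk through each heavy atom and fill implicit hydrogens from standard valence (C 4, N 3, O 2, S 2, halogen 1):
  atom 1: C, bond orders sum to 1 (valence 4) → 3 H
  atom 2: O, bond orders sum to 2 (valence 2) → 0 H
  atom 3: C, bond orders sum to 3 (valence 4) → 1 H
  atom 4: C, bond orders sum to 2 (valence 4) → 2 H
  atom 5: C, bond orders sum to 2 (valence 4) → 2 H
  atom 6: C, bond orders sum to 3 (valence 4) → 1 H
  atom 7: I (halogen, monovalent) → 0 H
  atom 8: C, bond orders sum to 1 (valence 4) → 3 H
  atom 9: C, bond orders sum to 3 (valence 4) → 1 H
  atom 10: C, bond orders sum to 4 (valence 4) → 0 H
  atom 11: O, bond orders sum to 2 (valence 2) → 0 H
  atom 12: N, bond orders sum to 1 (valence 3) → 2 H
  atom 13: C, bond orders sum to 4 (valence 4) → 0 H
  atom 14: O, bond orders sum to 2 (valence 2) → 0 H
  atom 15: C, bond orders sum to 2 (valence 4) → 2 H
  atom 16: N, bond orders sum to 1 (valence 3) → 2 H
Total hydrogens: 19.

19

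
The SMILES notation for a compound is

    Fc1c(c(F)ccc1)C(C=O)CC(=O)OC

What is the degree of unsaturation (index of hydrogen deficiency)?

Molecular formula: C11H10F2O3.
DoU = (2C + 2 + N − H − X) / 2, where X is the halogen count and O/S are ignored.
    = (2·11 + 2 + 0 − 10 − 2) / 2 = 12 / 2 = 6.

6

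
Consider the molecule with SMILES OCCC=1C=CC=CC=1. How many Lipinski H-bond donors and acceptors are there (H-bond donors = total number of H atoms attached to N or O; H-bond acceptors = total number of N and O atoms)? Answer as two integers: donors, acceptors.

1, 1

Donors: find every N or O and count the H atoms it carries.
  atom 1 (O): bond orders sum to 1 → 1 H
Lipinski HBD = 1.
Acceptors: N atoms = 0, O atoms = 1 → HBA = 1.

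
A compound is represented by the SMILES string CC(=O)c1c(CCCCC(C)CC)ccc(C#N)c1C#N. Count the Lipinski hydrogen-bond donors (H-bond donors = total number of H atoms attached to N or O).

Donors: find every N or O and count the H atoms it carries.
  atom 3 (O): bond orders sum to 2 → 0 H
  atom 18 (N): bond orders sum to 3 → 0 H
  atom 21 (N): bond orders sum to 3 → 0 H
Lipinski HBD = 0.

0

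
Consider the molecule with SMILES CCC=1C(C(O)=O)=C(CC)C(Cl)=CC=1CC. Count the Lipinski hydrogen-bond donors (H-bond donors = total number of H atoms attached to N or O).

1

Donors: find every N or O and count the H atoms it carries.
  atom 6 (O): bond orders sum to 1 → 1 H
  atom 7 (O): bond orders sum to 2 → 0 H
Lipinski HBD = 1.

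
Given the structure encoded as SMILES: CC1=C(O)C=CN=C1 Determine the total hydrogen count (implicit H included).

Walk through each heavy atom and fill implicit hydrogens from standard valence (C 4, N 3, O 2, S 2, halogen 1):
  atom 1: C, bond orders sum to 1 (valence 4) → 3 H
  atom 2: C, bond orders sum to 4 (valence 4) → 0 H
  atom 3: C, bond orders sum to 4 (valence 4) → 0 H
  atom 4: O, bond orders sum to 1 (valence 2) → 1 H
  atom 5: C, bond orders sum to 3 (valence 4) → 1 H
  atom 6: C, bond orders sum to 3 (valence 4) → 1 H
  atom 7: N, bond orders sum to 3 (valence 3) → 0 H
  atom 8: C, bond orders sum to 3 (valence 4) → 1 H
Total hydrogens: 7.

7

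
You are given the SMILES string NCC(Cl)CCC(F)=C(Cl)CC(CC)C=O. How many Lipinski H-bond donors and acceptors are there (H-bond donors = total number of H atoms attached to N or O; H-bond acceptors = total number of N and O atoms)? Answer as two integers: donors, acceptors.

Donors: find every N or O and count the H atoms it carries.
  atom 1 (N): bond orders sum to 1 → 2 H
  atom 16 (O): bond orders sum to 2 → 0 H
Lipinski HBD = 2.
Acceptors: N atoms = 1, O atoms = 1 → HBA = 2.

2, 2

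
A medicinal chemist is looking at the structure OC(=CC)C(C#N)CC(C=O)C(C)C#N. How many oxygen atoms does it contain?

Scan the SMILES for O atoms (remember two-letter symbols like Cl and Br are single atoms).
Oxygen count: 2.

2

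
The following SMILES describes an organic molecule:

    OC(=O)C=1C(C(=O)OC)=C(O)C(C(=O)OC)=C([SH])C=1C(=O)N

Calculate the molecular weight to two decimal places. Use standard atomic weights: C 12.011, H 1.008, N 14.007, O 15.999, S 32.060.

329.28 g/mol

First, the molecular formula is C12H11NO8S (counting implicit H from valence).
  C: 12 × 12.011 = 144.132
  H: 11 × 1.008 = 11.088
  N: 1 × 14.007 = 14.007
  O: 8 × 15.999 = 127.992
  S: 1 × 32.060 = 32.060
Sum: 12×12.011 + 11×1.008 + 1×14.007 + 8×15.999 + 1×32.060 = 329.279 → 329.28 g/mol.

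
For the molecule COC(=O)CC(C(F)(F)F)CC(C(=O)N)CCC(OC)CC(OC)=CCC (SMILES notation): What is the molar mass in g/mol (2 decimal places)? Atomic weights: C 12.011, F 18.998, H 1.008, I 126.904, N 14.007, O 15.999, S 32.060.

397.43 g/mol

First, the molecular formula is C18H30F3NO5 (counting implicit H from valence).
  C: 18 × 12.011 = 216.198
  F: 3 × 18.998 = 56.994
  H: 30 × 1.008 = 30.240
  N: 1 × 14.007 = 14.007
  O: 5 × 15.999 = 79.995
Sum: 18×12.011 + 3×18.998 + 30×1.008 + 1×14.007 + 5×15.999 = 397.434 → 397.43 g/mol.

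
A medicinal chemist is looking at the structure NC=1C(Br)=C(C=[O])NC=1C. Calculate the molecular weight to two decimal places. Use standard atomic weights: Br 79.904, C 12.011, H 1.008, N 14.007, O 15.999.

203.04 g/mol

First, the molecular formula is C6H7BrN2O (counting implicit H from valence).
  Br: 1 × 79.904 = 79.904
  C: 6 × 12.011 = 72.066
  H: 7 × 1.008 = 7.056
  N: 2 × 14.007 = 28.014
  O: 1 × 15.999 = 15.999
Sum: 1×79.904 + 6×12.011 + 7×1.008 + 2×14.007 + 1×15.999 = 203.039 → 203.04 g/mol.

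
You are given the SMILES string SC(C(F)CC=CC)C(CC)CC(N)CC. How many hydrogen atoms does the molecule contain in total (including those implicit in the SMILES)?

26

Walk through each heavy atom and fill implicit hydrogens from standard valence (C 4, N 3, O 2, S 2, halogen 1):
  atom 1: S, bond orders sum to 1 (valence 2) → 1 H
  atom 2: C, bond orders sum to 3 (valence 4) → 1 H
  atom 3: C, bond orders sum to 3 (valence 4) → 1 H
  atom 4: F (halogen, monovalent) → 0 H
  atom 5: C, bond orders sum to 2 (valence 4) → 2 H
  atom 6: C, bond orders sum to 3 (valence 4) → 1 H
  atom 7: C, bond orders sum to 3 (valence 4) → 1 H
  atom 8: C, bond orders sum to 1 (valence 4) → 3 H
  atom 9: C, bond orders sum to 3 (valence 4) → 1 H
  atom 10: C, bond orders sum to 2 (valence 4) → 2 H
  atom 11: C, bond orders sum to 1 (valence 4) → 3 H
  atom 12: C, bond orders sum to 2 (valence 4) → 2 H
  atom 13: C, bond orders sum to 3 (valence 4) → 1 H
  atom 14: N, bond orders sum to 1 (valence 3) → 2 H
  atom 15: C, bond orders sum to 2 (valence 4) → 2 H
  atom 16: C, bond orders sum to 1 (valence 4) → 3 H
Total hydrogens: 26.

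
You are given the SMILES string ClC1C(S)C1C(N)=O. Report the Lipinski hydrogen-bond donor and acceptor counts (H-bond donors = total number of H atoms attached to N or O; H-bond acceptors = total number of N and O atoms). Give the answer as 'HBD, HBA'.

2, 2

Donors: find every N or O and count the H atoms it carries.
  atom 7 (N): bond orders sum to 1 → 2 H
  atom 8 (O): bond orders sum to 2 → 0 H
Lipinski HBD = 2.
Acceptors: N atoms = 1, O atoms = 1 → HBA = 2.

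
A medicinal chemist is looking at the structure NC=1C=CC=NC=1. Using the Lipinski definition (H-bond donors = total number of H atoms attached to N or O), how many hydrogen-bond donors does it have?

Donors: find every N or O and count the H atoms it carries.
  atom 1 (N): bond orders sum to 1 → 2 H
  atom 6 (N): bond orders sum to 3 → 0 H
Lipinski HBD = 2.

2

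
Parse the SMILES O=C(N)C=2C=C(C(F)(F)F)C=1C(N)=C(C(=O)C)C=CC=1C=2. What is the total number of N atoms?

Scan the SMILES for N atoms (remember two-letter symbols like Cl and Br are single atoms).
Nitrogen count: 2.

2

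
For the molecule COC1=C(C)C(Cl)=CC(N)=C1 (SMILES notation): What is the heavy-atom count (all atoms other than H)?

11

Every atom symbol written in the SMILES (organic subset) is one heavy atom; implicit H are not written.
Heavy atoms by element → C:8, Cl:1, N:1, O:1.
Total: 11.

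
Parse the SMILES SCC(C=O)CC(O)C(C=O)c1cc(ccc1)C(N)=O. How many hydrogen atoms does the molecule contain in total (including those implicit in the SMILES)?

17

Walk through each heavy atom and fill implicit hydrogens from standard valence (C 4, N 3, O 2, S 2, halogen 1); for lowercase aromatic atoms, an aromatic c carries 1 H when it has two neighbours and 0 H with three, and aromatic n carries 0 H:
  atom 1: S, bond orders sum to 1 (valence 2) → 1 H
  atom 2: C, bond orders sum to 2 (valence 4) → 2 H
  atom 3: C, bond orders sum to 3 (valence 4) → 1 H
  atom 4: C, bond orders sum to 3 (valence 4) → 1 H
  atom 5: O, bond orders sum to 2 (valence 2) → 0 H
  atom 6: C, bond orders sum to 2 (valence 4) → 2 H
  atom 7: C, bond orders sum to 3 (valence 4) → 1 H
  atom 8: O, bond orders sum to 1 (valence 2) → 1 H
  atom 9: C, bond orders sum to 3 (valence 4) → 1 H
  atom 10: C, bond orders sum to 3 (valence 4) → 1 H
  atom 11: O, bond orders sum to 2 (valence 2) → 0 H
  atom 12: aromatic c, 3 neighbours → 0 H
  atom 13: aromatic c, 2 neighbours → 1 H
  atom 14: aromatic c, 3 neighbours → 0 H
  atom 15: aromatic c, 2 neighbours → 1 H
  atom 16: aromatic c, 2 neighbours → 1 H
  atom 17: aromatic c, 2 neighbours → 1 H
  atom 18: C, bond orders sum to 4 (valence 4) → 0 H
  atom 19: N, bond orders sum to 1 (valence 3) → 2 H
  atom 20: O, bond orders sum to 2 (valence 2) → 0 H
Total hydrogens: 17.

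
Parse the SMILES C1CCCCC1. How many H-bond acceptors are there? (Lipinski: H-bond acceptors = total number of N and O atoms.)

N atoms: 0; O atoms: 0.
Lipinski HBA = 0 + 0 = 0.

0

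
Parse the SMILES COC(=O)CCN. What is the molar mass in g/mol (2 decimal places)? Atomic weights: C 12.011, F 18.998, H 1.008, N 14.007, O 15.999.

103.12 g/mol

First, the molecular formula is C4H9NO2 (counting implicit H from valence).
  C: 4 × 12.011 = 48.044
  H: 9 × 1.008 = 9.072
  N: 1 × 14.007 = 14.007
  O: 2 × 15.999 = 31.998
Sum: 4×12.011 + 9×1.008 + 1×14.007 + 2×15.999 = 103.121 → 103.12 g/mol.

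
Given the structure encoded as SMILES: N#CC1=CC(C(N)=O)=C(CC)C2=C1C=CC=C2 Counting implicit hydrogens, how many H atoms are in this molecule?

12

Walk through each heavy atom and fill implicit hydrogens from standard valence (C 4, N 3, O 2, S 2, halogen 1):
  atom 1: N, bond orders sum to 3 (valence 3) → 0 H
  atom 2: C, bond orders sum to 4 (valence 4) → 0 H
  atom 3: C, bond orders sum to 4 (valence 4) → 0 H
  atom 4: C, bond orders sum to 3 (valence 4) → 1 H
  atom 5: C, bond orders sum to 4 (valence 4) → 0 H
  atom 6: C, bond orders sum to 4 (valence 4) → 0 H
  atom 7: N, bond orders sum to 1 (valence 3) → 2 H
  atom 8: O, bond orders sum to 2 (valence 2) → 0 H
  atom 9: C, bond orders sum to 4 (valence 4) → 0 H
  atom 10: C, bond orders sum to 2 (valence 4) → 2 H
  atom 11: C, bond orders sum to 1 (valence 4) → 3 H
  atom 12: C, bond orders sum to 4 (valence 4) → 0 H
  atom 13: C, bond orders sum to 4 (valence 4) → 0 H
  atom 14: C, bond orders sum to 3 (valence 4) → 1 H
  atom 15: C, bond orders sum to 3 (valence 4) → 1 H
  atom 16: C, bond orders sum to 3 (valence 4) → 1 H
  atom 17: C, bond orders sum to 3 (valence 4) → 1 H
Total hydrogens: 12.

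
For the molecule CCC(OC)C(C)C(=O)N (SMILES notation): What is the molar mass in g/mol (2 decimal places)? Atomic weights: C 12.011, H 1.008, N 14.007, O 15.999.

145.20 g/mol

First, the molecular formula is C7H15NO2 (counting implicit H from valence).
  C: 7 × 12.011 = 84.077
  H: 15 × 1.008 = 15.120
  N: 1 × 14.007 = 14.007
  O: 2 × 15.999 = 31.998
Sum: 7×12.011 + 15×1.008 + 1×14.007 + 2×15.999 = 145.202 → 145.20 g/mol.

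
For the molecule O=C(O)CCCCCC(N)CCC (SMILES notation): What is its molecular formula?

C10H21NO2

Walk through each heavy atom and fill implicit hydrogens from standard valence (C 4, N 3, O 2, S 2, halogen 1):
  atom 1: O, bond orders sum to 2 (valence 2) → 0 H
  atom 2: C, bond orders sum to 4 (valence 4) → 0 H
  atom 3: O, bond orders sum to 1 (valence 2) → 1 H
  atom 4: C, bond orders sum to 2 (valence 4) → 2 H
  atom 5: C, bond orders sum to 2 (valence 4) → 2 H
  atom 6: C, bond orders sum to 2 (valence 4) → 2 H
  atom 7: C, bond orders sum to 2 (valence 4) → 2 H
  atom 8: C, bond orders sum to 2 (valence 4) → 2 H
  atom 9: C, bond orders sum to 3 (valence 4) → 1 H
  atom 10: N, bond orders sum to 1 (valence 3) → 2 H
  atom 11: C, bond orders sum to 2 (valence 4) → 2 H
  atom 12: C, bond orders sum to 2 (valence 4) → 2 H
  atom 13: C, bond orders sum to 1 (valence 4) → 3 H
Totals → C:10, H:21, N:1, O:2.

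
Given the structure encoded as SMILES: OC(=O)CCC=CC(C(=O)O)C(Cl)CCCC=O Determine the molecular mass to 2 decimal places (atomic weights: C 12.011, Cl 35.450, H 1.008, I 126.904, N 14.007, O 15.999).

First, the molecular formula is C12H17ClO5 (counting implicit H from valence).
  C: 12 × 12.011 = 144.132
  Cl: 1 × 35.450 = 35.450
  H: 17 × 1.008 = 17.136
  O: 5 × 15.999 = 79.995
Sum: 12×12.011 + 1×35.450 + 17×1.008 + 5×15.999 = 276.713 → 276.71 g/mol.

276.71 g/mol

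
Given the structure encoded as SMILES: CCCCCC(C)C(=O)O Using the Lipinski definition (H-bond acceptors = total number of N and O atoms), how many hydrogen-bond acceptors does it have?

2

N atoms: 0; O atoms: 2.
Lipinski HBA = 0 + 2 = 2.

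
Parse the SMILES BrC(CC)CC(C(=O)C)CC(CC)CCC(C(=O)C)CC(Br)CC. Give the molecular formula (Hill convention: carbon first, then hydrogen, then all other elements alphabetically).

Walk through each heavy atom and fill implicit hydrogens from standard valence (C 4, N 3, O 2, S 2, halogen 1):
  atom 1: Br (halogen, monovalent) → 0 H
  atom 2: C, bond orders sum to 3 (valence 4) → 1 H
  atom 3: C, bond orders sum to 2 (valence 4) → 2 H
  atom 4: C, bond orders sum to 1 (valence 4) → 3 H
  atom 5: C, bond orders sum to 2 (valence 4) → 2 H
  atom 6: C, bond orders sum to 3 (valence 4) → 1 H
  atom 7: C, bond orders sum to 4 (valence 4) → 0 H
  atom 8: O, bond orders sum to 2 (valence 2) → 0 H
  atom 9: C, bond orders sum to 1 (valence 4) → 3 H
  atom 10: C, bond orders sum to 2 (valence 4) → 2 H
  atom 11: C, bond orders sum to 3 (valence 4) → 1 H
  atom 12: C, bond orders sum to 2 (valence 4) → 2 H
  atom 13: C, bond orders sum to 1 (valence 4) → 3 H
  atom 14: C, bond orders sum to 2 (valence 4) → 2 H
  atom 15: C, bond orders sum to 2 (valence 4) → 2 H
  atom 16: C, bond orders sum to 3 (valence 4) → 1 H
  atom 17: C, bond orders sum to 4 (valence 4) → 0 H
  atom 18: O, bond orders sum to 2 (valence 2) → 0 H
  atom 19: C, bond orders sum to 1 (valence 4) → 3 H
  atom 20: C, bond orders sum to 2 (valence 4) → 2 H
  atom 21: C, bond orders sum to 3 (valence 4) → 1 H
  atom 22: Br (halogen, monovalent) → 0 H
  atom 23: C, bond orders sum to 2 (valence 4) → 2 H
  atom 24: C, bond orders sum to 1 (valence 4) → 3 H
Totals → C:20, H:36, Br:2, O:2.

C20H36Br2O2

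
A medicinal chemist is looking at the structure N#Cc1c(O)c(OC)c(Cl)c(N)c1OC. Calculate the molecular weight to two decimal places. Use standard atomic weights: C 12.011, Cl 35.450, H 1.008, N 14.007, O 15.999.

228.63 g/mol

First, the molecular formula is C9H9ClN2O3 (counting implicit H from valence).
  C: 9 × 12.011 = 108.099
  Cl: 1 × 35.450 = 35.450
  H: 9 × 1.008 = 9.072
  N: 2 × 14.007 = 28.014
  O: 3 × 15.999 = 47.997
Sum: 9×12.011 + 1×35.450 + 9×1.008 + 2×14.007 + 3×15.999 = 228.632 → 228.63 g/mol.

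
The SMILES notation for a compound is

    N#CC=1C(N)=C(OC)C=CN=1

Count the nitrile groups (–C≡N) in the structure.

1

The nitrile motif appears at heavy-atom position 2 in the SMILES.
Other groups present: 1 ether, 1 primary amine.
Nitrile count: 1.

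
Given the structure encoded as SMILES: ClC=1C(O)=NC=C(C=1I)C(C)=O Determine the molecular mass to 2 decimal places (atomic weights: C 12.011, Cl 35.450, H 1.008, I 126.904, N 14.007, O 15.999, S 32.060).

First, the molecular formula is C7H5ClINO2 (counting implicit H from valence).
  C: 7 × 12.011 = 84.077
  Cl: 1 × 35.450 = 35.450
  H: 5 × 1.008 = 5.040
  I: 1 × 126.904 = 126.904
  N: 1 × 14.007 = 14.007
  O: 2 × 15.999 = 31.998
Sum: 7×12.011 + 1×35.450 + 5×1.008 + 1×126.904 + 1×14.007 + 2×15.999 = 297.476 → 297.48 g/mol.

297.48 g/mol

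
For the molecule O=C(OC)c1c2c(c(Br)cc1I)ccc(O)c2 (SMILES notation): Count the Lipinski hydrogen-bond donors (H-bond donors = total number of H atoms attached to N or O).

1

Donors: find every N or O and count the H atoms it carries.
  atom 1 (O): bond orders sum to 2 → 0 H
  atom 3 (O): bond orders sum to 2 → 0 H
  atom 16 (O): bond orders sum to 1 → 1 H
Lipinski HBD = 1.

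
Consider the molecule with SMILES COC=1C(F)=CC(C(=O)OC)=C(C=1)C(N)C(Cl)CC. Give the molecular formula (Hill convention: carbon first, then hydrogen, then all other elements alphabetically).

C13H17ClFNO3

Walk through each heavy atom and fill implicit hydrogens from standard valence (C 4, N 3, O 2, S 2, halogen 1):
  atom 1: C, bond orders sum to 1 (valence 4) → 3 H
  atom 2: O, bond orders sum to 2 (valence 2) → 0 H
  atom 3: C, bond orders sum to 4 (valence 4) → 0 H
  atom 4: C, bond orders sum to 4 (valence 4) → 0 H
  atom 5: F (halogen, monovalent) → 0 H
  atom 6: C, bond orders sum to 3 (valence 4) → 1 H
  atom 7: C, bond orders sum to 4 (valence 4) → 0 H
  atom 8: C, bond orders sum to 4 (valence 4) → 0 H
  atom 9: O, bond orders sum to 2 (valence 2) → 0 H
  atom 10: O, bond orders sum to 2 (valence 2) → 0 H
  atom 11: C, bond orders sum to 1 (valence 4) → 3 H
  atom 12: C, bond orders sum to 4 (valence 4) → 0 H
  atom 13: C, bond orders sum to 3 (valence 4) → 1 H
  atom 14: C, bond orders sum to 3 (valence 4) → 1 H
  atom 15: N, bond orders sum to 1 (valence 3) → 2 H
  atom 16: C, bond orders sum to 3 (valence 4) → 1 H
  atom 17: Cl (halogen, monovalent) → 0 H
  atom 18: C, bond orders sum to 2 (valence 4) → 2 H
  atom 19: C, bond orders sum to 1 (valence 4) → 3 H
Totals → C:13, H:17, Cl:1, F:1, N:1, O:3.
In Hill order: C13H17ClFNO3.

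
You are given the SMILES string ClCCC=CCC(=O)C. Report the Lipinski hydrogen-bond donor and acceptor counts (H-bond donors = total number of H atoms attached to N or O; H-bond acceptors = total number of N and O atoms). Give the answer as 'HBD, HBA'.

0, 1

Donors: find every N or O and count the H atoms it carries.
  atom 8 (O): bond orders sum to 2 → 0 H
Lipinski HBD = 0.
Acceptors: N atoms = 0, O atoms = 1 → HBA = 1.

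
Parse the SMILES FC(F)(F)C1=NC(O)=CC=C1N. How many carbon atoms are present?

Count every carbon token in the SMILES (each C, including those in ring-closure positions and inside branches).
Carbon count: 6.

6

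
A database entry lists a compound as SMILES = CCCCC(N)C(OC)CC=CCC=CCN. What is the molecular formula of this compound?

Walk through each heavy atom and fill implicit hydrogens from standard valence (C 4, N 3, O 2, S 2, halogen 1):
  atom 1: C, bond orders sum to 1 (valence 4) → 3 H
  atom 2: C, bond orders sum to 2 (valence 4) → 2 H
  atom 3: C, bond orders sum to 2 (valence 4) → 2 H
  atom 4: C, bond orders sum to 2 (valence 4) → 2 H
  atom 5: C, bond orders sum to 3 (valence 4) → 1 H
  atom 6: N, bond orders sum to 1 (valence 3) → 2 H
  atom 7: C, bond orders sum to 3 (valence 4) → 1 H
  atom 8: O, bond orders sum to 2 (valence 2) → 0 H
  atom 9: C, bond orders sum to 1 (valence 4) → 3 H
  atom 10: C, bond orders sum to 2 (valence 4) → 2 H
  atom 11: C, bond orders sum to 3 (valence 4) → 1 H
  atom 12: C, bond orders sum to 3 (valence 4) → 1 H
  atom 13: C, bond orders sum to 2 (valence 4) → 2 H
  atom 14: C, bond orders sum to 3 (valence 4) → 1 H
  atom 15: C, bond orders sum to 3 (valence 4) → 1 H
  atom 16: C, bond orders sum to 2 (valence 4) → 2 H
  atom 17: N, bond orders sum to 1 (valence 3) → 2 H
Totals → C:14, H:28, N:2, O:1.

C14H28N2O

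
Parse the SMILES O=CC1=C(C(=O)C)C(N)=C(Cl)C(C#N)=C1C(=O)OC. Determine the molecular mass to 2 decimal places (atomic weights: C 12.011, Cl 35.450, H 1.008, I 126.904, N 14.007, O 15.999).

First, the molecular formula is C12H9ClN2O4 (counting implicit H from valence).
  C: 12 × 12.011 = 144.132
  Cl: 1 × 35.450 = 35.450
  H: 9 × 1.008 = 9.072
  N: 2 × 14.007 = 28.014
  O: 4 × 15.999 = 63.996
Sum: 12×12.011 + 1×35.450 + 9×1.008 + 2×14.007 + 4×15.999 = 280.664 → 280.66 g/mol.

280.66 g/mol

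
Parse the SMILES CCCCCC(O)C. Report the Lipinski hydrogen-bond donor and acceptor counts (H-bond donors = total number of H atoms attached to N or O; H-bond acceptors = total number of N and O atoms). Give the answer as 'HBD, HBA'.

1, 1

Donors: find every N or O and count the H atoms it carries.
  atom 7 (O): bond orders sum to 1 → 1 H
Lipinski HBD = 1.
Acceptors: N atoms = 0, O atoms = 1 → HBA = 1.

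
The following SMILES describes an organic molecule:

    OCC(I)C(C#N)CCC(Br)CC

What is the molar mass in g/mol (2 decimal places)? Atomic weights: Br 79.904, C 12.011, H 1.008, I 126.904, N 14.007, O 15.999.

First, the molecular formula is C9H15BrINO (counting implicit H from valence).
  Br: 1 × 79.904 = 79.904
  C: 9 × 12.011 = 108.099
  H: 15 × 1.008 = 15.120
  I: 1 × 126.904 = 126.904
  N: 1 × 14.007 = 14.007
  O: 1 × 15.999 = 15.999
Sum: 1×79.904 + 9×12.011 + 15×1.008 + 1×126.904 + 1×14.007 + 1×15.999 = 360.033 → 360.03 g/mol.

360.03 g/mol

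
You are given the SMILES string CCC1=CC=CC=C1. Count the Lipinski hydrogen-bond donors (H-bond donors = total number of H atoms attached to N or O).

0

Donors: find every N or O and count the H atoms it carries.
  (no N or O atoms present)
Lipinski HBD = 0.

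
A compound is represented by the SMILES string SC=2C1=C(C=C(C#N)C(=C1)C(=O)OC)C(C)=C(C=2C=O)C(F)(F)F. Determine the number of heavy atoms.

24

Every atom symbol written in the SMILES (organic subset) is one heavy atom; implicit H are not written.
Heavy atoms by element → C:16, F:3, N:1, O:3, S:1.
Total: 24.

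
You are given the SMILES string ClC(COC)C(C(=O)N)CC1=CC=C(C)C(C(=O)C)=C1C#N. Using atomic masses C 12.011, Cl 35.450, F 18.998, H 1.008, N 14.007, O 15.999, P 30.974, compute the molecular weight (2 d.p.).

322.79 g/mol

First, the molecular formula is C16H19ClN2O3 (counting implicit H from valence).
  C: 16 × 12.011 = 192.176
  Cl: 1 × 35.450 = 35.450
  H: 19 × 1.008 = 19.152
  N: 2 × 14.007 = 28.014
  O: 3 × 15.999 = 47.997
Sum: 16×12.011 + 1×35.450 + 19×1.008 + 2×14.007 + 3×15.999 = 322.789 → 322.79 g/mol.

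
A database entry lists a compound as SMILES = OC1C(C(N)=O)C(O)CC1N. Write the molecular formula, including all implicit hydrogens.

Walk through each heavy atom and fill implicit hydrogens from standard valence (C 4, N 3, O 2, S 2, halogen 1):
  atom 1: O, bond orders sum to 1 (valence 2) → 1 H
  atom 2: C, bond orders sum to 3 (valence 4) → 1 H
  atom 3: C, bond orders sum to 3 (valence 4) → 1 H
  atom 4: C, bond orders sum to 4 (valence 4) → 0 H
  atom 5: N, bond orders sum to 1 (valence 3) → 2 H
  atom 6: O, bond orders sum to 2 (valence 2) → 0 H
  atom 7: C, bond orders sum to 3 (valence 4) → 1 H
  atom 8: O, bond orders sum to 1 (valence 2) → 1 H
  atom 9: C, bond orders sum to 2 (valence 4) → 2 H
  atom 10: C, bond orders sum to 3 (valence 4) → 1 H
  atom 11: N, bond orders sum to 1 (valence 3) → 2 H
Totals → C:6, H:12, N:2, O:3.
In Hill order: C6H12N2O3.

C6H12N2O3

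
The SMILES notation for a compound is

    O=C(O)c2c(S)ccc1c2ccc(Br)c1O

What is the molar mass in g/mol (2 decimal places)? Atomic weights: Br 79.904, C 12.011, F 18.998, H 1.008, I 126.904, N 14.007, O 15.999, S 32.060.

299.14 g/mol

First, the molecular formula is C11H7BrO3S (counting implicit H from valence).
  Br: 1 × 79.904 = 79.904
  C: 11 × 12.011 = 132.121
  H: 7 × 1.008 = 7.056
  O: 3 × 15.999 = 47.997
  S: 1 × 32.060 = 32.060
Sum: 1×79.904 + 11×12.011 + 7×1.008 + 3×15.999 + 1×32.060 = 299.138 → 299.14 g/mol.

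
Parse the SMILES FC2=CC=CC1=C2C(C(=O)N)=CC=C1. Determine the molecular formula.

Walk through each heavy atom and fill implicit hydrogens from standard valence (C 4, N 3, O 2, S 2, halogen 1):
  atom 1: F (halogen, monovalent) → 0 H
  atom 2: C, bond orders sum to 4 (valence 4) → 0 H
  atom 3: C, bond orders sum to 3 (valence 4) → 1 H
  atom 4: C, bond orders sum to 3 (valence 4) → 1 H
  atom 5: C, bond orders sum to 3 (valence 4) → 1 H
  atom 6: C, bond orders sum to 4 (valence 4) → 0 H
  atom 7: C, bond orders sum to 4 (valence 4) → 0 H
  atom 8: C, bond orders sum to 4 (valence 4) → 0 H
  atom 9: C, bond orders sum to 4 (valence 4) → 0 H
  atom 10: O, bond orders sum to 2 (valence 2) → 0 H
  atom 11: N, bond orders sum to 1 (valence 3) → 2 H
  atom 12: C, bond orders sum to 3 (valence 4) → 1 H
  atom 13: C, bond orders sum to 3 (valence 4) → 1 H
  atom 14: C, bond orders sum to 3 (valence 4) → 1 H
Totals → C:11, H:8, F:1, N:1, O:1.

C11H8FNO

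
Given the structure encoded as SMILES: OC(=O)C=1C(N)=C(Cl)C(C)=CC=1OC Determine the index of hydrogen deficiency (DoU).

5

Degree of unsaturation = (number of rings) + (number of π bonds).
Ring closures in the SMILES: 1.
π bonds: 4 double bonds (each 1 DoU) → 4 DoU from unsaturation.
Total DoU = 1 + 4 = 5.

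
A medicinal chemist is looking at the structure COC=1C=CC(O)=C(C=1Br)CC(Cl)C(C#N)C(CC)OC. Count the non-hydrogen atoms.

Every atom symbol written in the SMILES (organic subset) is one heavy atom; implicit H are not written.
Heavy atoms by element → Br:1, C:15, Cl:1, N:1, O:3.
Total: 21.

21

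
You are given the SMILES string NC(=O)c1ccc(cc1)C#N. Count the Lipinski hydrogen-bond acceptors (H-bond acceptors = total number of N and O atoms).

3

N atoms: 2; O atoms: 1.
Lipinski HBA = 2 + 1 = 3.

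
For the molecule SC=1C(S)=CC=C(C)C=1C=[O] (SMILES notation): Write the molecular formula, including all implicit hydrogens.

C8H8OS2

Walk through each heavy atom and fill implicit hydrogens from standard valence (C 4, N 3, O 2, S 2, halogen 1):
  atom 1: S, bond orders sum to 1 (valence 2) → 1 H
  atom 2: C, bond orders sum to 4 (valence 4) → 0 H
  atom 3: C, bond orders sum to 4 (valence 4) → 0 H
  atom 4: S, bond orders sum to 1 (valence 2) → 1 H
  atom 5: C, bond orders sum to 3 (valence 4) → 1 H
  atom 6: C, bond orders sum to 3 (valence 4) → 1 H
  atom 7: C, bond orders sum to 4 (valence 4) → 0 H
  atom 8: C, bond orders sum to 1 (valence 4) → 3 H
  atom 9: C, bond orders sum to 4 (valence 4) → 0 H
  atom 10: C, bond orders sum to 3 (valence 4) → 1 H
  atom 11: O with explicit H count 0
Totals → C:8, H:8, O:1, S:2.
In Hill order: C8H8OS2.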